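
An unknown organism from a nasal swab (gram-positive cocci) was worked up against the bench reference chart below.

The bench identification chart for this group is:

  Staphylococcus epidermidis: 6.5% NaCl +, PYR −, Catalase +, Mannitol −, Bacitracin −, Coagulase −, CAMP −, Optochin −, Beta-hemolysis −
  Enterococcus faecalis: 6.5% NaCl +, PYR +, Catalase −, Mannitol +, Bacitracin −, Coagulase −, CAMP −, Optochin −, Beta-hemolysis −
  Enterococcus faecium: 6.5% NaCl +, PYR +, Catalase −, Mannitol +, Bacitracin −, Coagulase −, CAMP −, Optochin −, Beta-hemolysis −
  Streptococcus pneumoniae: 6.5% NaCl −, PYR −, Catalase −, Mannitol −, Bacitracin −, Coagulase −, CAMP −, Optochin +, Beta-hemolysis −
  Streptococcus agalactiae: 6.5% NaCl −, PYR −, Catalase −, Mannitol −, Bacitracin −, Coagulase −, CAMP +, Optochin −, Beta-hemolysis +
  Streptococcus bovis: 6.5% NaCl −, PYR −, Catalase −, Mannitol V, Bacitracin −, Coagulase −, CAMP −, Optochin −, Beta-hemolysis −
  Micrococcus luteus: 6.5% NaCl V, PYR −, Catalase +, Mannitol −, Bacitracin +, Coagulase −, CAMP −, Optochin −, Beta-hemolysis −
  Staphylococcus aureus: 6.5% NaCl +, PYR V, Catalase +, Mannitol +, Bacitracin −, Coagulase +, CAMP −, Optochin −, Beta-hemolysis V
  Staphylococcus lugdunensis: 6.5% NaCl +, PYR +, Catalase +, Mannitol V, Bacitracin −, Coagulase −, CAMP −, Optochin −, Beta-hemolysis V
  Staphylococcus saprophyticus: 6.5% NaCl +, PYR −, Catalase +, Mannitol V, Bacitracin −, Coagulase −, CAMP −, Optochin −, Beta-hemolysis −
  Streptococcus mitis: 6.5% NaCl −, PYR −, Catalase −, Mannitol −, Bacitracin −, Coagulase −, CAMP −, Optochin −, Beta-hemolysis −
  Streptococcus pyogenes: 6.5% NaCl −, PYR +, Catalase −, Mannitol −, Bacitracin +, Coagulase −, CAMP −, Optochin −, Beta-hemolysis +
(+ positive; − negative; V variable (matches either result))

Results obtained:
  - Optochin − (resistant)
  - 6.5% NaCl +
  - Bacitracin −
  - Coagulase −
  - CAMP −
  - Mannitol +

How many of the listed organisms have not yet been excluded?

4

Bacitracin −: excludes Micrococcus luteus, Streptococcus pyogenes — 10 left.
Optochin −: excludes Streptococcus pneumoniae — 9 left.
Coagulase −: excludes Staphylococcus aureus — 8 left.
CAMP −: excludes Streptococcus agalactiae — 7 left.
Mannitol +: excludes Staphylococcus epidermidis, Streptococcus mitis — 5 left.
6.5% NaCl +: excludes Streptococcus bovis — 4 left.
Still consistent: Enterococcus faecalis, Enterococcus faecium, Staphylococcus lugdunensis, Staphylococcus saprophyticus.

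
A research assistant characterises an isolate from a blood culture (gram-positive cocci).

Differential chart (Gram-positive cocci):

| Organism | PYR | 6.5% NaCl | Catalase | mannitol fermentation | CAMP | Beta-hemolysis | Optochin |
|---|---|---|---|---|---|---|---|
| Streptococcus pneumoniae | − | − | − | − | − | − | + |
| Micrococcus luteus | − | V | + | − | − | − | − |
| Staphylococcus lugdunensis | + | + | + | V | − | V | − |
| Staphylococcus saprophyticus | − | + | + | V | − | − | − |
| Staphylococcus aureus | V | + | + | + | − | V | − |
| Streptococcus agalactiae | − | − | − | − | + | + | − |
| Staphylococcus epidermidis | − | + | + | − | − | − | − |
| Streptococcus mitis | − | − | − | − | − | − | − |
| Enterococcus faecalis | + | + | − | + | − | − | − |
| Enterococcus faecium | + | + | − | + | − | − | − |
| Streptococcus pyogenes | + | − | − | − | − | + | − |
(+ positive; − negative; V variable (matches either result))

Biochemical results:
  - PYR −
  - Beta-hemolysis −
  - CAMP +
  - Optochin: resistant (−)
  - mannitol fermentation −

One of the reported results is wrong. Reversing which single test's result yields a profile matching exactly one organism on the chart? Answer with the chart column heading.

Beta-hemolysis

As reported, no row in the chart matches all 5 reactions.
Reversing CAMP → 4 organisms match (not unique).
Reversing PYR → still no organism matches.
Reversing Beta-hemolysis (to +) → unique match: Streptococcus agalactiae.
Reversing mannitol fermentation → still no organism matches.
Reversing Optochin → still no organism matches.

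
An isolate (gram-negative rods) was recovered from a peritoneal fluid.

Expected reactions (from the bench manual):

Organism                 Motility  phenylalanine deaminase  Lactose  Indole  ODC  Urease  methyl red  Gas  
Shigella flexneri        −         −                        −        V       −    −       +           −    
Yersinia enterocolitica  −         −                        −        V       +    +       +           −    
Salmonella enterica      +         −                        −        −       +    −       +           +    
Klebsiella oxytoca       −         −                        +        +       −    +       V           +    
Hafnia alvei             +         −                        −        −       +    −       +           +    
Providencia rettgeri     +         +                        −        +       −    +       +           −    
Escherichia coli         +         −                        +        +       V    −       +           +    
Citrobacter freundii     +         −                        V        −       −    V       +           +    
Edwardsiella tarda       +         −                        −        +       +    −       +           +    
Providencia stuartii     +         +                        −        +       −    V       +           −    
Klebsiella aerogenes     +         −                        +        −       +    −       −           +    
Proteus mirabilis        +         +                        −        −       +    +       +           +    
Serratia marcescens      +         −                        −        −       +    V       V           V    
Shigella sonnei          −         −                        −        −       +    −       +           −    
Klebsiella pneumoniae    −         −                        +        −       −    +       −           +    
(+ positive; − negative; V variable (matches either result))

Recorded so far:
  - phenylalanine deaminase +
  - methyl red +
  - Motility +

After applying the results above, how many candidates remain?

3

Motility +: excludes 5 organisms — 10 left.
phenylalanine deaminase +: excludes 7 organisms — 3 left.
methyl red +: all 3 remaining candidates are consistent.
Still consistent: Proteus mirabilis, Providencia rettgeri, Providencia stuartii.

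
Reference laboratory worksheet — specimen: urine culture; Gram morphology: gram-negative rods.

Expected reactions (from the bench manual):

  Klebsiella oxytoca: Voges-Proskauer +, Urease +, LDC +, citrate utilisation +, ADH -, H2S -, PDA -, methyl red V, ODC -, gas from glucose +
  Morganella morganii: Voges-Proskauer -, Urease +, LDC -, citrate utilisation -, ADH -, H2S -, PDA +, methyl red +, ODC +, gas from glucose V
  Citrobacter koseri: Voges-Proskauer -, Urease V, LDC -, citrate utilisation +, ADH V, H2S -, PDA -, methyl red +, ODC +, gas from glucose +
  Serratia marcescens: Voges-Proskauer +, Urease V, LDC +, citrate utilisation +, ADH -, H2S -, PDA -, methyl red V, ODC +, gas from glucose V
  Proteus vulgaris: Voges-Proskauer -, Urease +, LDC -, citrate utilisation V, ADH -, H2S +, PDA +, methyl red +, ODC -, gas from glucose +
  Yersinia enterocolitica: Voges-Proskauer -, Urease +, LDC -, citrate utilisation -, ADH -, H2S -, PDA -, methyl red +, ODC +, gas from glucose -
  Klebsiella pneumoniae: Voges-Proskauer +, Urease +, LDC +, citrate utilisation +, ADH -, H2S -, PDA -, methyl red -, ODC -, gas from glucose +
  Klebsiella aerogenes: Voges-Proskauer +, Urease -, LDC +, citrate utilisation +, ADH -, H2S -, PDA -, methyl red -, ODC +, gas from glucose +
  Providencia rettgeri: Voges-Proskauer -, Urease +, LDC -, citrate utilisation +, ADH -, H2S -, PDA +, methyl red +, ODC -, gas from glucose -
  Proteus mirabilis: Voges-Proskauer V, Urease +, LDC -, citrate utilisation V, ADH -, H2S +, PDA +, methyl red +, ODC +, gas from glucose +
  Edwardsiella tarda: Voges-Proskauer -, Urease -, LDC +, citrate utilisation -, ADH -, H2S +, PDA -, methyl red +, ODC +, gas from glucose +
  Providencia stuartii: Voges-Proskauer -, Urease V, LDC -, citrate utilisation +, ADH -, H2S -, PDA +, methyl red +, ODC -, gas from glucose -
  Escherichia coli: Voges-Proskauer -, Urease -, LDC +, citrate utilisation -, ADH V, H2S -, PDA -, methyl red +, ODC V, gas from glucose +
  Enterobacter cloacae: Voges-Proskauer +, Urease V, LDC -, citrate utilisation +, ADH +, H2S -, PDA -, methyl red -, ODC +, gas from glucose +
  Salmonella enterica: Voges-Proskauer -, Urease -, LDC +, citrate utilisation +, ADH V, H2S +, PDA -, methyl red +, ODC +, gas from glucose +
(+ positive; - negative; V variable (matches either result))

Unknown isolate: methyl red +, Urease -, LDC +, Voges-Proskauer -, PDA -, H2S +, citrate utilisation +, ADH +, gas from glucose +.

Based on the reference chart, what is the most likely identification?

Salmonella enterica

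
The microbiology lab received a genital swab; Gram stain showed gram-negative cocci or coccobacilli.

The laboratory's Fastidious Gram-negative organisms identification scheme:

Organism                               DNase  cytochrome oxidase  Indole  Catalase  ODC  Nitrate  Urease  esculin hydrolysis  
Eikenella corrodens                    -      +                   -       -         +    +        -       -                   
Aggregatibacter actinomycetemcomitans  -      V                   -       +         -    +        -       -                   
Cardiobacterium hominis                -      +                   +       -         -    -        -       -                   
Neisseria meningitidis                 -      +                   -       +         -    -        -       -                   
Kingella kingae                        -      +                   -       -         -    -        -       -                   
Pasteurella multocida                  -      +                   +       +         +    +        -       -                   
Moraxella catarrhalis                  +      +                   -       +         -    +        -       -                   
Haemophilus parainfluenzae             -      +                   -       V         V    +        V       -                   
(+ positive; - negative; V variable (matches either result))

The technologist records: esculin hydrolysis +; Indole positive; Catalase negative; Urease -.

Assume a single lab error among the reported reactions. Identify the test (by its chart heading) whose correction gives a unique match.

As reported, no row in the chart matches all 4 reactions.
Reversing Catalase → still no organism matches.
Reversing esculin hydrolysis (to -) → unique match: Cardiobacterium hominis.
Reversing Urease → still no organism matches.
Reversing Indole → still no organism matches.

esculin hydrolysis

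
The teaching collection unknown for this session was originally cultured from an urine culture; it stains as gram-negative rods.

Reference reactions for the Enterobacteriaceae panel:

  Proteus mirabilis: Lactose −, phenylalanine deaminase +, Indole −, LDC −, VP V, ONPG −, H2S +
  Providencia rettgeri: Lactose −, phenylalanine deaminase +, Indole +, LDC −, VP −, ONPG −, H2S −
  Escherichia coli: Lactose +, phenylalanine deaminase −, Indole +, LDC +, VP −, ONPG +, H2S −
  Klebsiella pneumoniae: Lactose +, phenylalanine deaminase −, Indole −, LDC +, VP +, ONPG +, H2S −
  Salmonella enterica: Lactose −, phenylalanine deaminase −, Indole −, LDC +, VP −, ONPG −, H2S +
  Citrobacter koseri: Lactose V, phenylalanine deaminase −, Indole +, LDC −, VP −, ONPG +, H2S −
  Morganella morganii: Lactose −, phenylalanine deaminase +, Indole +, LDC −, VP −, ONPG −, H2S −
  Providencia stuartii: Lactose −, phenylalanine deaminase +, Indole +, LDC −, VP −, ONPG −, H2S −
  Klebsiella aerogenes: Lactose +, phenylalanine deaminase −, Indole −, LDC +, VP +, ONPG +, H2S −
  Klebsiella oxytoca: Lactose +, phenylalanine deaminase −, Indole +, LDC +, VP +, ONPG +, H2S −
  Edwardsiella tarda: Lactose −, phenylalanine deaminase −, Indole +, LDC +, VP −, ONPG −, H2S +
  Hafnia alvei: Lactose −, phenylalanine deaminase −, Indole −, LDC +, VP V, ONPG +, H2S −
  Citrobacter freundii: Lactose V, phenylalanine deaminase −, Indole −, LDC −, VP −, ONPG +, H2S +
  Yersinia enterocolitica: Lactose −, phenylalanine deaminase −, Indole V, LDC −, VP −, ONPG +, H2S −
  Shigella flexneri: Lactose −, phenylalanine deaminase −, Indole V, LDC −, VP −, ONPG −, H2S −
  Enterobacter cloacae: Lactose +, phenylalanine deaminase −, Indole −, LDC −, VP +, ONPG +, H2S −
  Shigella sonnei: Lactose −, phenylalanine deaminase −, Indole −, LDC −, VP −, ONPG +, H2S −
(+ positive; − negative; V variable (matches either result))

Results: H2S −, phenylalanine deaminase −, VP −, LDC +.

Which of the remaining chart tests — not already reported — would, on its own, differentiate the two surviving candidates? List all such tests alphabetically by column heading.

Indole, Lactose

VP −: excludes Klebsiella pneumoniae, Klebsiella aerogenes, Klebsiella oxytoca, Enterobacter cloacae — 13 left.
LDC +: excludes 9 organisms — 4 left.
phenylalanine deaminase −: all 4 remaining candidates are consistent.
H2S −: excludes Salmonella enterica, Edwardsiella tarda — 2 left.
Two candidates remain: Escherichia coli and Hafnia alvei.
  Lactose: Escherichia coli +, Hafnia alvei − — discriminates.
  Indole: Escherichia coli +, Hafnia alvei − — discriminates.
  ONPG: + vs + — same for both, does not separate.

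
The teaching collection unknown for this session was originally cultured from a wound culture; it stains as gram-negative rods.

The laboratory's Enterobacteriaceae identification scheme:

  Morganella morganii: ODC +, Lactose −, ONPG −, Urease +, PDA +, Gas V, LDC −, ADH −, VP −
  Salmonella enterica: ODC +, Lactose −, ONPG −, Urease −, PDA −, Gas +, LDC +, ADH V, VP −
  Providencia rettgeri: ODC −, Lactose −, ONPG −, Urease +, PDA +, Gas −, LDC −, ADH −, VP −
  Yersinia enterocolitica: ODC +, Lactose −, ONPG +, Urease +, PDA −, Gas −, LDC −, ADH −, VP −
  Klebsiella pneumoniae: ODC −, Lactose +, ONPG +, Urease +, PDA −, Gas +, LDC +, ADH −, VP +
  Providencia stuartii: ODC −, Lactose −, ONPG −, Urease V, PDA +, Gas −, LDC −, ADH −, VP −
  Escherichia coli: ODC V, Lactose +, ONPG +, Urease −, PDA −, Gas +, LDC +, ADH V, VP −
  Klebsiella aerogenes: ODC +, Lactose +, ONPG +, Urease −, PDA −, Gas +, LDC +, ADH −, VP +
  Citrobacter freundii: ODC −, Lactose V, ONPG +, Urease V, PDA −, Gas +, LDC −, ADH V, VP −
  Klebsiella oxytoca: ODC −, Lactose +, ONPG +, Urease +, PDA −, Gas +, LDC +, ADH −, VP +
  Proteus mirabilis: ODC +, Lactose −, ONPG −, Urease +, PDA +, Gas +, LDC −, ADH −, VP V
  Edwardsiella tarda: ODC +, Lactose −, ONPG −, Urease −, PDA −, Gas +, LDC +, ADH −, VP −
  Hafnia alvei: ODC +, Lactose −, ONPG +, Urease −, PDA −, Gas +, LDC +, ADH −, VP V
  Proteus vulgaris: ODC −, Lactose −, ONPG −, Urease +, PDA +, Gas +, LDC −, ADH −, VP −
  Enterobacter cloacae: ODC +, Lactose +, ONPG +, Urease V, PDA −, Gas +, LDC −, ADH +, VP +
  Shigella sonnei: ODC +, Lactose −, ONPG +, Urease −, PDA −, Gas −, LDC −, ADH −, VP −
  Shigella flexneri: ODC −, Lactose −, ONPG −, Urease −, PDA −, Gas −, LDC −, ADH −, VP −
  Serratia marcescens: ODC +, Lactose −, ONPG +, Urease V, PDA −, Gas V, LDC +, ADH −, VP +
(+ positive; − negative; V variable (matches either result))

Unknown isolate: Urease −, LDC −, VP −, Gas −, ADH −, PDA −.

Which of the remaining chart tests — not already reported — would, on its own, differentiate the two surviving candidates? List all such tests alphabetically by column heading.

ODC, ONPG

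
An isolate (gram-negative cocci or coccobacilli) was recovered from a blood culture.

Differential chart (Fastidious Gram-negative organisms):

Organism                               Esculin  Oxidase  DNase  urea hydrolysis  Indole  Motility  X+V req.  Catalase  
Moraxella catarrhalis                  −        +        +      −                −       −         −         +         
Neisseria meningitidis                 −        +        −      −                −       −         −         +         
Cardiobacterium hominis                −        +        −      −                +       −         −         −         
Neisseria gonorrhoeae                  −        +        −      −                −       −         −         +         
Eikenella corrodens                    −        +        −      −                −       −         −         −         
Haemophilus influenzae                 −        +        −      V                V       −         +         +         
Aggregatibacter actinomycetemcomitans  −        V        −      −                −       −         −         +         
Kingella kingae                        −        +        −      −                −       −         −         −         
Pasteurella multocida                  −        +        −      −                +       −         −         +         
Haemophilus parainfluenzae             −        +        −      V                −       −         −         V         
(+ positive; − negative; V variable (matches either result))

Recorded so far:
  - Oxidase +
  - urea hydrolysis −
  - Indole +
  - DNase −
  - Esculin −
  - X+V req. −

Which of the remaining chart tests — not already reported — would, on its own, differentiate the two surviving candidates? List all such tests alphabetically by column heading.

Oxidase +: all 10 remaining candidates are consistent.
Indole +: excludes 7 organisms — 3 left.
Esculin −: all 3 remaining candidates are consistent.
DNase −: all 3 remaining candidates are consistent.
urea hydrolysis −: all 3 remaining candidates are consistent.
X+V req. −: excludes Haemophilus influenzae — 2 left.
Two candidates remain: Cardiobacterium hominis and Pasteurella multocida.
  Motility: − vs − — same for both, does not separate.
  Catalase: Cardiobacterium hominis −, Pasteurella multocida + — discriminates.

Catalase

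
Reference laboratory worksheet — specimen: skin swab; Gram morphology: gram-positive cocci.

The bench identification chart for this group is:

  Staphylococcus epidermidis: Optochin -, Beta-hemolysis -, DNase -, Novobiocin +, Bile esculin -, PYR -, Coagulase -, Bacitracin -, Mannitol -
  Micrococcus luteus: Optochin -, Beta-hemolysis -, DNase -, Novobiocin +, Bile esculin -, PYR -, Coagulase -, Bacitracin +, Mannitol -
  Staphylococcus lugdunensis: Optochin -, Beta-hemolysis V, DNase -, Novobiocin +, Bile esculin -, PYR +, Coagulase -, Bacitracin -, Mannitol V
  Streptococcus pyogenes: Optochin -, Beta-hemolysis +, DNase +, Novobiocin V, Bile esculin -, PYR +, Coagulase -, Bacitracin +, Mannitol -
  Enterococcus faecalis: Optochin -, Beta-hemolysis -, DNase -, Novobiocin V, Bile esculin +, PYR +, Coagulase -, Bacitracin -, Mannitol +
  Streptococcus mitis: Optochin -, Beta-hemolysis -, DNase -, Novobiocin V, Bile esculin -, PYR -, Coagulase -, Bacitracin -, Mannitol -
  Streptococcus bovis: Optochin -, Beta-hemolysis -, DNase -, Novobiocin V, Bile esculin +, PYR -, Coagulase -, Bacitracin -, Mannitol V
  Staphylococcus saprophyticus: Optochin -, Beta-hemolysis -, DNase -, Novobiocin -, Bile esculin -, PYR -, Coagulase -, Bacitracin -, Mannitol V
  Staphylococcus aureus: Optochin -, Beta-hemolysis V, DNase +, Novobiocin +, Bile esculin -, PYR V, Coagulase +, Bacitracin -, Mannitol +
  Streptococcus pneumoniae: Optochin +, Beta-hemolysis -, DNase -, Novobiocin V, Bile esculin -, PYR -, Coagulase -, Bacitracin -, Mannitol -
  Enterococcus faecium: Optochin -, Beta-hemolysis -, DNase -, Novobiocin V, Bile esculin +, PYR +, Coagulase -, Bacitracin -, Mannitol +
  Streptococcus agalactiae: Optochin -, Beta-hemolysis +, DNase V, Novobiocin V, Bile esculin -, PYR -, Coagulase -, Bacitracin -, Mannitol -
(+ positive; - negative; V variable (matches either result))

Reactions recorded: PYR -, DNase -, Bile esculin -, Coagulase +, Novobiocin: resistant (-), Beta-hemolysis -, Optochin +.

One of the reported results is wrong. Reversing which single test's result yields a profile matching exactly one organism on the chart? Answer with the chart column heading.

As reported, no row in the chart matches all 7 reactions.
Reversing Beta-hemolysis → still no organism matches.
Reversing Novobiocin → still no organism matches.
Reversing Coagulase (to -) → unique match: Streptococcus pneumoniae.
Reversing Optochin → still no organism matches.
Reversing Bile esculin → still no organism matches.
Reversing DNase → still no organism matches.
Reversing PYR → still no organism matches.

Coagulase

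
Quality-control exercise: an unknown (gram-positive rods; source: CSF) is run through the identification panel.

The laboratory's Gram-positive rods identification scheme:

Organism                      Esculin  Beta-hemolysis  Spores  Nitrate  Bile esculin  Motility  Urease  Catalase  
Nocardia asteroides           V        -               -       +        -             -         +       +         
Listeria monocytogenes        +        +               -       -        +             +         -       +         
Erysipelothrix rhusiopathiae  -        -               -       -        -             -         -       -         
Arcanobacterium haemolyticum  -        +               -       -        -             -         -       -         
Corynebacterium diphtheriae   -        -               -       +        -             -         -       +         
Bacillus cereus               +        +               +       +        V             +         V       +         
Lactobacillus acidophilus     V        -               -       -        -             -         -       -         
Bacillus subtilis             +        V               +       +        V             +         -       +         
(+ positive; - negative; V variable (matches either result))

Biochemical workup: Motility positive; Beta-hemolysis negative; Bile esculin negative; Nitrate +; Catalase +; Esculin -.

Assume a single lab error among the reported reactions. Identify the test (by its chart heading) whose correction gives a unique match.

Esculin

As reported, no row in the chart matches all 6 reactions.
Reversing Beta-hemolysis → still no organism matches.
Reversing Esculin (to +) → unique match: Bacillus subtilis.
Reversing Catalase → still no organism matches.
Reversing Nitrate → still no organism matches.
Reversing Motility → 2 organisms match (not unique).
Reversing Bile esculin → still no organism matches.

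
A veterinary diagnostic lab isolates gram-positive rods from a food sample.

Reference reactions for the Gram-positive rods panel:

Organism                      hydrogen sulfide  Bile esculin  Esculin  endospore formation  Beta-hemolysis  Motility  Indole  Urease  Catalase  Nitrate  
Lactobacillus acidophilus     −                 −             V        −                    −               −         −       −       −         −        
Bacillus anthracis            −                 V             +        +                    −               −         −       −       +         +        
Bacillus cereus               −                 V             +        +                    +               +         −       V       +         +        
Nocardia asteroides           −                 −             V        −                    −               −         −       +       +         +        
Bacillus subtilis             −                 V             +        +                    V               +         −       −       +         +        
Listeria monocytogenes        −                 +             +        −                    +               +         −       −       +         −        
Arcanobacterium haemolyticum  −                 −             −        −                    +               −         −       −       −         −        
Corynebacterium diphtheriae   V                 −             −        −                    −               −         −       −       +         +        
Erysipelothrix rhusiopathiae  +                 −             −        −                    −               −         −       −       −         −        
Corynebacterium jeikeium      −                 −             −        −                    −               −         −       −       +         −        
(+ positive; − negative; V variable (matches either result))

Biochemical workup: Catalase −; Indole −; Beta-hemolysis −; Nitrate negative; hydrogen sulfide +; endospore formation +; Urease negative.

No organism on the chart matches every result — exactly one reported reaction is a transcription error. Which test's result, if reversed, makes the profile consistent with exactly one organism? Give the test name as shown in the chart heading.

endospore formation

As reported, no row in the chart matches all 7 reactions.
Reversing Indole → still no organism matches.
Reversing Catalase → still no organism matches.
Reversing endospore formation (to −) → unique match: Erysipelothrix rhusiopathiae.
Reversing hydrogen sulfide → still no organism matches.
Reversing Nitrate → still no organism matches.
Reversing Beta-hemolysis → still no organism matches.
Reversing Urease → still no organism matches.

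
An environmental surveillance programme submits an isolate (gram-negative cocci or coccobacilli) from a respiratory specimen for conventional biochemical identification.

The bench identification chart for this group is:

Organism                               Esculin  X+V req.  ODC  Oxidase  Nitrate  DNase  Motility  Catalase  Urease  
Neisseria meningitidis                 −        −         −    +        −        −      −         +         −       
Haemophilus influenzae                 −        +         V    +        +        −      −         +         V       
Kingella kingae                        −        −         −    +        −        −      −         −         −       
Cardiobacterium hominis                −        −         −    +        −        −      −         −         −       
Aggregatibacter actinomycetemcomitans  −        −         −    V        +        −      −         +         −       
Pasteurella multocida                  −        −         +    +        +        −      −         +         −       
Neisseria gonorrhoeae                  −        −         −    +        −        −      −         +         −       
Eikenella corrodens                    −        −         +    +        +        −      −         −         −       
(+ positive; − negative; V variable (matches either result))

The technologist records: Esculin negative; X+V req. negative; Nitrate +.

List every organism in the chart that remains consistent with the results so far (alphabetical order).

Aggregatibacter actinomycetemcomitans, Eikenella corrodens, Pasteurella multocida

Nitrate +: excludes Neisseria meningitidis, Kingella kingae, Cardiobacterium hominis, Neisseria gonorrhoeae — 4 left.
Esculin −: all 4 remaining candidates are consistent.
X+V req. −: excludes Haemophilus influenzae — 3 left.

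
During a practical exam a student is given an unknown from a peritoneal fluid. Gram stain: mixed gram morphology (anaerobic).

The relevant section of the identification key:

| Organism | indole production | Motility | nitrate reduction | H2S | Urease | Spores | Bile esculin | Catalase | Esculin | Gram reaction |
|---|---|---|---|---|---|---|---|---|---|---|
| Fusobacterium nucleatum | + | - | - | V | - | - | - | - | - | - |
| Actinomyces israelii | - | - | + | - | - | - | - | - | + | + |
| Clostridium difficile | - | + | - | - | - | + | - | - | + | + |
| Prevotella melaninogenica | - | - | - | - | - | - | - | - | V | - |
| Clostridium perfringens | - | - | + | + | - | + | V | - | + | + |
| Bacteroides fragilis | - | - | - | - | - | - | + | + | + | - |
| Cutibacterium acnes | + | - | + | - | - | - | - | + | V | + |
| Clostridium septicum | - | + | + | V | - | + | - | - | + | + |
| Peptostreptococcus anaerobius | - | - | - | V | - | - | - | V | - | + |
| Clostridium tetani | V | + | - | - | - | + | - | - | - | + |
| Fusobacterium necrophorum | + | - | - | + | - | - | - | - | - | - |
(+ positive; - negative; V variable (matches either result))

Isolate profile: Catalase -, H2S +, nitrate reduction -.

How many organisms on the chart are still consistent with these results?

nitrate reduction -: excludes Actinomyces israelii, Clostridium perfringens, Cutibacterium acnes, Clostridium septicum — 7 left.
H2S +: excludes Clostridium difficile, Prevotella melaninogenica, Bacteroides fragilis, Clostridium tetani — 3 left.
Catalase -: all 3 remaining candidates are consistent.
Still consistent: Fusobacterium necrophorum, Fusobacterium nucleatum, Peptostreptococcus anaerobius.

3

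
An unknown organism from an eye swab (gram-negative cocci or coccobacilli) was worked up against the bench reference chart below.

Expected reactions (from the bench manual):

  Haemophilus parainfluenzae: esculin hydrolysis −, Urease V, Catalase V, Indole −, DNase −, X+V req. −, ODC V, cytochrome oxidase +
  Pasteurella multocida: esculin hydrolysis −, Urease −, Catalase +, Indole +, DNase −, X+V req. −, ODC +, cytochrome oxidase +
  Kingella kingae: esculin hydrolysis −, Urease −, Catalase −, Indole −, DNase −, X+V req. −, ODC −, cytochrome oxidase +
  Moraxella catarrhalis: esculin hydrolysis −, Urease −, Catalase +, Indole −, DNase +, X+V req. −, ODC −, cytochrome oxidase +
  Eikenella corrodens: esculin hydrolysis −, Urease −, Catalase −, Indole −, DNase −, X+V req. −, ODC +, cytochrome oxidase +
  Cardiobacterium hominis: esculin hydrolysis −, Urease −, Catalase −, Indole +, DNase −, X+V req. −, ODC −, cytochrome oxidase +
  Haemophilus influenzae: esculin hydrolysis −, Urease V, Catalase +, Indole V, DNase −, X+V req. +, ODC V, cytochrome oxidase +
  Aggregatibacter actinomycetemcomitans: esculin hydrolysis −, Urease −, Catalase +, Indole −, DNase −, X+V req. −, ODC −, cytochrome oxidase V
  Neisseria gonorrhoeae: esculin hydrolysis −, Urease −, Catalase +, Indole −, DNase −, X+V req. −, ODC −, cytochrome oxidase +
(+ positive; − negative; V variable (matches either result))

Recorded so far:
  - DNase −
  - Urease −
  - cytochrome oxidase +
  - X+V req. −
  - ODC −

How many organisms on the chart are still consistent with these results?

cytochrome oxidase +: all 9 remaining candidates are consistent.
Urease −: all 9 remaining candidates are consistent.
DNase −: excludes Moraxella catarrhalis — 8 left.
ODC −: excludes Pasteurella multocida, Eikenella corrodens — 6 left.
X+V req. −: excludes Haemophilus influenzae — 5 left.
Still consistent: Aggregatibacter actinomycetemcomitans, Cardiobacterium hominis, Haemophilus parainfluenzae, Kingella kingae, Neisseria gonorrhoeae.

5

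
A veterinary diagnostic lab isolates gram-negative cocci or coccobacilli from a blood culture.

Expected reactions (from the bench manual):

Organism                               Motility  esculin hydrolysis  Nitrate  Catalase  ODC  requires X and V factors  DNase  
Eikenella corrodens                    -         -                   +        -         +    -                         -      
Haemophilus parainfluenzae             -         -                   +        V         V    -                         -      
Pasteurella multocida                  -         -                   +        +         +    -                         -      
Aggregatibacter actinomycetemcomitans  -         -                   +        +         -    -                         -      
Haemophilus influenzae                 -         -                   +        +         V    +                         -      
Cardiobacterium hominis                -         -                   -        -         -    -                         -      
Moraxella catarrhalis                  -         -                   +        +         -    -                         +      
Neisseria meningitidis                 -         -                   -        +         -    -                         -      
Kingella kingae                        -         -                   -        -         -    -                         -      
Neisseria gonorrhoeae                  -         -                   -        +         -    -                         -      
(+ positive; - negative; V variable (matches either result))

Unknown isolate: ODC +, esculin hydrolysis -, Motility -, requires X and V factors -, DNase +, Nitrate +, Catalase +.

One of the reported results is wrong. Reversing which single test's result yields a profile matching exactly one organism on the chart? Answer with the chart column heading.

As reported, no row in the chart matches all 7 reactions.
Reversing ODC (to -) → unique match: Moraxella catarrhalis.
Reversing Motility → still no organism matches.
Reversing Catalase → still no organism matches.
Reversing esculin hydrolysis → still no organism matches.
Reversing DNase → 2 organisms match (not unique).
Reversing Nitrate → still no organism matches.
Reversing requires X and V factors → still no organism matches.

ODC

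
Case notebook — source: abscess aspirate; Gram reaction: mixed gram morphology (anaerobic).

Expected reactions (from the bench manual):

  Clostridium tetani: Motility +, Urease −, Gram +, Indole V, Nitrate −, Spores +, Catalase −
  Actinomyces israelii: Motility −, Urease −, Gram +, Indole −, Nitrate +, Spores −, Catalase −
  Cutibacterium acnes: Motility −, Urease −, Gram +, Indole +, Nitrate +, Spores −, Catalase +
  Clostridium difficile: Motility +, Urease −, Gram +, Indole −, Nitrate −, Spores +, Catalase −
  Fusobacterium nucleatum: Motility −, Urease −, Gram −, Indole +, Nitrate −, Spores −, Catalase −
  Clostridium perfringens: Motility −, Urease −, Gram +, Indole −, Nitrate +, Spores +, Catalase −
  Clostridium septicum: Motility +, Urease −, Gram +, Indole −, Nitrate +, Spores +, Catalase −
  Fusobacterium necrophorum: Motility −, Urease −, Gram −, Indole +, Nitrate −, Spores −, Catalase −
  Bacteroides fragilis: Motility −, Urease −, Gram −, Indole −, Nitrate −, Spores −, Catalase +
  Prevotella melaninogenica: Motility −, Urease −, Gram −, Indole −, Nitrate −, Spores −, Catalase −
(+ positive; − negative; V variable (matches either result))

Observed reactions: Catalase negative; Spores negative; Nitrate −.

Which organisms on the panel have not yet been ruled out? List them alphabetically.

Fusobacterium necrophorum, Fusobacterium nucleatum, Prevotella melaninogenica

Catalase −: excludes Cutibacterium acnes, Bacteroides fragilis — 8 left.
Nitrate −: excludes Actinomyces israelii, Clostridium perfringens, Clostridium septicum — 5 left.
Spores −: excludes Clostridium tetani, Clostridium difficile — 3 left.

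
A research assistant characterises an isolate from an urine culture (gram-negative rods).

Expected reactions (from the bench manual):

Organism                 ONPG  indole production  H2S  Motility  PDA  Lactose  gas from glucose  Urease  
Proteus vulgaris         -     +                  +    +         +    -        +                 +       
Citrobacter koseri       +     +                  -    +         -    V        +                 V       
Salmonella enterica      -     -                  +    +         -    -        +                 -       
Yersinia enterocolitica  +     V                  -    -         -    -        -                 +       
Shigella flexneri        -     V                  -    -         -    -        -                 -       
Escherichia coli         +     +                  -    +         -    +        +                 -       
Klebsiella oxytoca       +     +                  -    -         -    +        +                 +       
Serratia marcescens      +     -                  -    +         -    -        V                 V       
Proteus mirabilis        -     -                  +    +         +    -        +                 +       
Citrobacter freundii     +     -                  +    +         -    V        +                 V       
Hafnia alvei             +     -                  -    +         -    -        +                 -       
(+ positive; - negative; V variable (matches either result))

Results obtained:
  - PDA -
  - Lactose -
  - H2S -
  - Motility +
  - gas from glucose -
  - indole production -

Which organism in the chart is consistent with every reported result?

Lactose -: excludes Escherichia coli, Klebsiella oxytoca — 9 left.
gas from glucose -: excludes 6 organisms — 3 left.
indole production -: all 3 remaining candidates are consistent.
PDA -: all 3 remaining candidates are consistent.
H2S -: all 3 remaining candidates are consistent.
Motility +: excludes Yersinia enterocolitica, Shigella flexneri — 1 left.

Serratia marcescens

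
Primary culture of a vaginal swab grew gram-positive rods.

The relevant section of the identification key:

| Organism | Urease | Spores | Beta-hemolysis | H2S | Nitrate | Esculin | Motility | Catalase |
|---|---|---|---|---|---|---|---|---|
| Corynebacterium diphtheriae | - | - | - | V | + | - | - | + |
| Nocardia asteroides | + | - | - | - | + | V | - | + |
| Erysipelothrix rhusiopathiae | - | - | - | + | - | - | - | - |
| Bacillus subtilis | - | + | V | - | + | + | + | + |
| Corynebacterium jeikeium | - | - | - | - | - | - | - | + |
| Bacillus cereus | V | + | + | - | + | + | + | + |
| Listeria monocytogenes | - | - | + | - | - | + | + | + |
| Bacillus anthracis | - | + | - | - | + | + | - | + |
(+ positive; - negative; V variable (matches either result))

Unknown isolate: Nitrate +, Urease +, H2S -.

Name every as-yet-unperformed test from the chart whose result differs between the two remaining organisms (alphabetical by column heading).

Beta-hemolysis, Motility, Spores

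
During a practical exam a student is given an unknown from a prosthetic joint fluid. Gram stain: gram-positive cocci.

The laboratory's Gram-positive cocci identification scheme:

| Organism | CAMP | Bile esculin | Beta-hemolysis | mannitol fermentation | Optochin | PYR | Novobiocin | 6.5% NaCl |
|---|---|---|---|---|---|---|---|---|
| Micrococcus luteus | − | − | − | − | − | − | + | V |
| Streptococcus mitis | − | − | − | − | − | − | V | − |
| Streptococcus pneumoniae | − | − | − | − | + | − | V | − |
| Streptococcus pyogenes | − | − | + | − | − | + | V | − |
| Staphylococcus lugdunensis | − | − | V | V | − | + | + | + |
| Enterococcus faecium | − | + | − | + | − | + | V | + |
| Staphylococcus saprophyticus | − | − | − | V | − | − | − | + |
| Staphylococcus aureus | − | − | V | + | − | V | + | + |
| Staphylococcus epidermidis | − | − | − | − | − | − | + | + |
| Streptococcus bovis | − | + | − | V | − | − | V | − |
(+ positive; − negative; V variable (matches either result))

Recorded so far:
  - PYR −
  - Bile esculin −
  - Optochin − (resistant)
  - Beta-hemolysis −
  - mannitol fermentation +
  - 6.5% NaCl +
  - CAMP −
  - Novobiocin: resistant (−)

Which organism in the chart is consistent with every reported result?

Staphylococcus saprophyticus

Beta-hemolysis −: excludes Streptococcus pyogenes — 9 left.
mannitol fermentation +: excludes Micrococcus luteus, Streptococcus mitis, Streptococcus pneumoniae, Staphylococcus epidermidis — 5 left.
Optochin −: all 5 remaining candidates are consistent.
CAMP −: all 5 remaining candidates are consistent.
PYR −: excludes Staphylococcus lugdunensis, Enterococcus faecium — 3 left.
Bile esculin −: excludes Streptococcus bovis — 2 left.
Novobiocin −: excludes Staphylococcus aureus — 1 left.
6.5% NaCl +: the one remaining candidate is consistent.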